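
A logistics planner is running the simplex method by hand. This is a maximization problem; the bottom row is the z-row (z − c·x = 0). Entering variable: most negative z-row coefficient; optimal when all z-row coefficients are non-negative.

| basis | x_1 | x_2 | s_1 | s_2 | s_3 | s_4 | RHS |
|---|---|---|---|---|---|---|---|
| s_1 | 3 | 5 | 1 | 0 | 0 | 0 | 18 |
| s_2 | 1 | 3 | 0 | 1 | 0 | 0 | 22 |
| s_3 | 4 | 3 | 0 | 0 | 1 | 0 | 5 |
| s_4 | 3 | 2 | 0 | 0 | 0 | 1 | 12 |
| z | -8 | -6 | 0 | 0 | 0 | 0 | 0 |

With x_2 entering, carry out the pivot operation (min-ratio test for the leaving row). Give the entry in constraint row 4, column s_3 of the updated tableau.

-2/3

Ratio test on column x_2 — row 1: 18/5 = 18/5; row 2: 22/3 = 22/3; row 3: 5/3 = 5/3; row 4: 12/2 = 6. Minimum is 5/3 at row 3 (s_3 leaves); pivot element 3.
Divide row 3 by 3; eliminate column x_2 from the other rows.
Row 4 update in column s_3: 0 − 2·(1/3) = -2/3.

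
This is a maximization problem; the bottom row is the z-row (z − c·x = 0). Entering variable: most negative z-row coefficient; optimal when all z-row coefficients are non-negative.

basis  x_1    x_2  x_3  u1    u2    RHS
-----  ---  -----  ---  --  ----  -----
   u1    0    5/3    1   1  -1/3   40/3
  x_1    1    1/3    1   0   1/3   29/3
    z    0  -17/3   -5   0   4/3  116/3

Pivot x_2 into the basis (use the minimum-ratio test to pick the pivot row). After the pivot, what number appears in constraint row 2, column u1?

Ratio test on column x_2 — row 1: (40/3)/(5/3) = 8; row 2: (29/3)/(1/3) = 29. Minimum is 8 at row 1 (u1 leaves); pivot element 5/3.
Divide row 1 by 5/3; eliminate column x_2 from the other rows.
Row 2 update in column u1: 0 − (1/3)·(3/5) = -1/5.

-1/5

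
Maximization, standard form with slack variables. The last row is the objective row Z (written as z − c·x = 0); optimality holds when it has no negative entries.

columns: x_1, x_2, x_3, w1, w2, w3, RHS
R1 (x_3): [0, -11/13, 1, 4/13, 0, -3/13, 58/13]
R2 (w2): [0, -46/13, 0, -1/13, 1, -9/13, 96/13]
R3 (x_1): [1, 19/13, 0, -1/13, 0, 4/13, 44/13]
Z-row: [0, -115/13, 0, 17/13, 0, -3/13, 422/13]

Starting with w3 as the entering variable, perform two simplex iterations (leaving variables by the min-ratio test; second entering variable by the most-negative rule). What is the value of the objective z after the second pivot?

1006/19

Ratio test on column w3 — row 1: entry -3/13 ≤ 0; row 2: entry -9/13 ≤ 0; row 3: (44/13)/(4/13) = 11. Minimum is 11 at row 3 (x_1 leaves); pivot element 4/13.
Pivot on row 3; the Z-row RHS becomes 422/13 − (-3/13)·11 = 35.
Next entering variable (most negative Z-row entry -31/4): x_2.
Ratio test on column x_2 — row 1: 7/(1/4) = 28; row 2: entry -1/4 ≤ 0; row 3: 11/(19/4) = 44/19. Minimum is 44/19 at row 3 (w3 leaves); pivot element 19/4.
After the second pivot the Z-row RHS is 35 − (-31/4)·(44/19) = 1006/19.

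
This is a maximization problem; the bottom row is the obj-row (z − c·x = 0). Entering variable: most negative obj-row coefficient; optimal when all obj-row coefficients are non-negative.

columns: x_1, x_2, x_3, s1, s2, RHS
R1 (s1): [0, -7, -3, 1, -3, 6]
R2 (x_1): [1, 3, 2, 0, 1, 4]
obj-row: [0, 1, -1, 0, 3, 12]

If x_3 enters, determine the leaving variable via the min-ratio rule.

Column x_3 entries and ratios — s1: -3 ≤ 0, skip; x_1: 4/2 = 2.
Smallest ratio is 2 in the row of x_1, so x_1 leaves.

x_1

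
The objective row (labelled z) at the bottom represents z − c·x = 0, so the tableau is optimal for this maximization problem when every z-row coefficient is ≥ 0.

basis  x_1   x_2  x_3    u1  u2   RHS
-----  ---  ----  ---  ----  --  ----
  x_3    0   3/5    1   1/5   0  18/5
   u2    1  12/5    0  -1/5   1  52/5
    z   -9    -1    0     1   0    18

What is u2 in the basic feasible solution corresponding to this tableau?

u2 is basic (row 2); its value is the RHS of that row, 52/5.

52/5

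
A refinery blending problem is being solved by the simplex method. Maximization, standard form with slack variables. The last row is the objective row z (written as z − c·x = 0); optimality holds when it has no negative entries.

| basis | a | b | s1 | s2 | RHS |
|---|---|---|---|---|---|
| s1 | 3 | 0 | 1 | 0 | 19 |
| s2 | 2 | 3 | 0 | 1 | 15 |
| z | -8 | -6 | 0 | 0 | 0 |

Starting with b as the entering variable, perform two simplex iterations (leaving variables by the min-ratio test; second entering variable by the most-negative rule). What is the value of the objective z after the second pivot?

166/3

Ratio test on column b — row 1: entry 0 ≤ 0; row 2: 15/3 = 5. Minimum is 5 at row 2 (s2 leaves); pivot element 3.
Pivot on row 2; the z-row RHS becomes 0 − (-6)·5 = 30.
Next entering variable (most negative z-row entry -4): a.
Ratio test on column a — row 1: 19/3 = 19/3; row 2: 5/(2/3) = 15/2. Minimum is 19/3 at row 1 (s1 leaves); pivot element 3.
After the second pivot the z-row RHS is 30 − (-4)·(19/3) = 166/3.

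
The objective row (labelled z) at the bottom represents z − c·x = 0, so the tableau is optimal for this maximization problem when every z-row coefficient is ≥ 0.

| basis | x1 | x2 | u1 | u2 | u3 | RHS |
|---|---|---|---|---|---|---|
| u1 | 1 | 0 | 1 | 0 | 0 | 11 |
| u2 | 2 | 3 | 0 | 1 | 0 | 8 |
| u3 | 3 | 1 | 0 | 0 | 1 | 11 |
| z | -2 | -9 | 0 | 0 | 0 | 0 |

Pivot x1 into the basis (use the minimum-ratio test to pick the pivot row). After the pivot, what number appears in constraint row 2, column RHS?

2/3

Ratio test on column x1 — row 1: 11/1 = 11; row 2: 8/2 = 4; row 3: 11/3 = 11/3. Minimum is 11/3 at row 3 (u3 leaves); pivot element 3.
Divide row 3 by 3; eliminate column x1 from the other rows.
Row 2 update in column RHS: 8 − 2·(11/3) = 2/3.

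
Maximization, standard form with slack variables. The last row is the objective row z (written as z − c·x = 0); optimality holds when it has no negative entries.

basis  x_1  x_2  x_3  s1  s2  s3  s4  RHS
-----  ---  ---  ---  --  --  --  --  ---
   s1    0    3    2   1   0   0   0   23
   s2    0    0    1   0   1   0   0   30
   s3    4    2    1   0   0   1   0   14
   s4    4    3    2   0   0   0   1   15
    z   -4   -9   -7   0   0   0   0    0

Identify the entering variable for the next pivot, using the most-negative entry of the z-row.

x_2

Negative z-row entries: x_1: -4, x_2: -9, x_3: -7.
The most negative is -9 in column x_2, so x_2 enters.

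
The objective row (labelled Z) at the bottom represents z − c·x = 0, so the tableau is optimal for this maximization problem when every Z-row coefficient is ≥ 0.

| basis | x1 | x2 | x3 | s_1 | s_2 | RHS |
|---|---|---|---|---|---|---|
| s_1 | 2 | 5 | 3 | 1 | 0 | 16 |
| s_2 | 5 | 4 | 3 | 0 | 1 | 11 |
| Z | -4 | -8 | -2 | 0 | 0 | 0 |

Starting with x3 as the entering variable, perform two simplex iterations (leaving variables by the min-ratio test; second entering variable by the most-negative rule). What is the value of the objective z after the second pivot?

22

Ratio test on column x3 — row 1: 16/3 = 16/3; row 2: 11/3 = 11/3. Minimum is 11/3 at row 2 (s_2 leaves); pivot element 3.
Pivot on row 2; the Z-row RHS becomes 0 − (-2)·(11/3) = 22/3.
Next entering variable (most negative Z-row entry -16/3): x2.
Ratio test on column x2 — row 1: 5/1 = 5; row 2: (11/3)/(4/3) = 11/4. Minimum is 11/4 at row 2 (x3 leaves); pivot element 4/3.
After the second pivot the Z-row RHS is 22/3 − (-16/3)·(11/4) = 22.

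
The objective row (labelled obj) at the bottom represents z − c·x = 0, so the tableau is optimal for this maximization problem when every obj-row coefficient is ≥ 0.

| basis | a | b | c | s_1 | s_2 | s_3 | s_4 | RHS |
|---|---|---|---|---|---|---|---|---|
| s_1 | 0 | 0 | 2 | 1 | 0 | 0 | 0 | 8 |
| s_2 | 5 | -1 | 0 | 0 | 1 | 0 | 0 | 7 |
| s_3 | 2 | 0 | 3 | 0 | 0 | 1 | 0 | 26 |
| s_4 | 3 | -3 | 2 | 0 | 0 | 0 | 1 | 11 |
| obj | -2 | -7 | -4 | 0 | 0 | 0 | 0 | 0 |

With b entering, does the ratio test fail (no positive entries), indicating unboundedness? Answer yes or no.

yes

Every constraint-row entry in column b is ≤ 0, so increasing b is unbounded.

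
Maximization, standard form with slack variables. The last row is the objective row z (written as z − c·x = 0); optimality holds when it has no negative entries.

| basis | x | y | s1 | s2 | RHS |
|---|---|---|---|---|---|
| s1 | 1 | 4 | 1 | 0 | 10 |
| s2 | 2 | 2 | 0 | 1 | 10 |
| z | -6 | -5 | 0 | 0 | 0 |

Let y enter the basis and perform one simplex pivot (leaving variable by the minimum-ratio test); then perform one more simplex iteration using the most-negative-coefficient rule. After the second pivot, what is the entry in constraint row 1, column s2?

Ratio test on column y — row 1: 10/4 = 5/2; row 2: 10/2 = 5. Minimum is 5/2 at row 1 (s1 leaves); pivot element 4.
Divide row 1 by 4; eliminate column y from the other rows.
Second iteration: most negative z-row entry is -19/4 in column x, so x enters.
Ratio test on column x — row 1: (5/2)/(1/4) = 10; row 2: 5/(3/2) = 10/3. Minimum is 10/3 at row 2 (s2 leaves); pivot element 3/2.
Divide row 2 by 3/2; eliminate column x from the other rows.
After both pivots, the entry at constraint row 1, column s2 is -1/6.

-1/6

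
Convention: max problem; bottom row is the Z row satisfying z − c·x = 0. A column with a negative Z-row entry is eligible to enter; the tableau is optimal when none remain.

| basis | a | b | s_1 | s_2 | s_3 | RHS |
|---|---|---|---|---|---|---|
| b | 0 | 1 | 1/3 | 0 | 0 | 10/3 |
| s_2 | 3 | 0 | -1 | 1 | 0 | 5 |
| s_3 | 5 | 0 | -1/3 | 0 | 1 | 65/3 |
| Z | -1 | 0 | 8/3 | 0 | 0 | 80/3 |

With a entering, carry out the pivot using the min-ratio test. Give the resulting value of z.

85/3

Ratio test on column a — row 1: entry 0 ≤ 0; row 2: 5/3 = 5/3; row 3: (65/3)/5 = 13/3. Minimum is 5/3 at row 2 (s_2 leaves); pivot element 3.
Pivot on row 2; the Z-row RHS becomes 80/3 − (-1)·(5/3) = 85/3.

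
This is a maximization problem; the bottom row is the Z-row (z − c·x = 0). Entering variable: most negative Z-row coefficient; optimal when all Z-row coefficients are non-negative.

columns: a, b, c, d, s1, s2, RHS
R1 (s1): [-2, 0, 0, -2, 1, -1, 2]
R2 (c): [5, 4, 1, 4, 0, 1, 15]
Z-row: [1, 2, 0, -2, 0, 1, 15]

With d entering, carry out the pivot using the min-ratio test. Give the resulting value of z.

Ratio test on column d — row 1: entry -2 ≤ 0; row 2: 15/4 = 15/4. Minimum is 15/4 at row 2 (c leaves); pivot element 4.
Pivot on row 2; the Z-row RHS becomes 15 − (-2)·(15/4) = 45/2.

45/2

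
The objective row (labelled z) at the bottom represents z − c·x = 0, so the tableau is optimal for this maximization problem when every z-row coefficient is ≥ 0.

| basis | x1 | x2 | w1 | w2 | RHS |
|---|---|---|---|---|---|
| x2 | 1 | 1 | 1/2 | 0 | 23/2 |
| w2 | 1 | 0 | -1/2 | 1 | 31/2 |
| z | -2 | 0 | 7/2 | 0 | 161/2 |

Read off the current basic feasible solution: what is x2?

x2 is basic (row 1); its value is the RHS of that row, 23/2.

23/2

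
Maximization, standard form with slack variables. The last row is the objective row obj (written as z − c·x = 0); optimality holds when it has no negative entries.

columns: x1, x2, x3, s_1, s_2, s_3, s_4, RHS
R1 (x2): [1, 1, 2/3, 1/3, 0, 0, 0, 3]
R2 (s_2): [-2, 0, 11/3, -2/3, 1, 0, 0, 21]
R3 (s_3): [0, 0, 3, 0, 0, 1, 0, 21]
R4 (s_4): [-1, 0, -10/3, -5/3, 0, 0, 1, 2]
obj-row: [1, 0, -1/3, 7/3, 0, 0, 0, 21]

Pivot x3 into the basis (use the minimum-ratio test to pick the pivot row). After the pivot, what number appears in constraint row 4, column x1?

4

Ratio test on column x3 — row 1: 3/(2/3) = 9/2; row 2: 21/(11/3) = 63/11; row 3: 21/3 = 7; row 4: entry -10/3 ≤ 0. Minimum is 9/2 at row 1 (x2 leaves); pivot element 2/3.
Divide row 1 by 2/3; eliminate column x3 from the other rows.
Row 4 update in column x1: -1 − (-10/3)·(3/2) = 4.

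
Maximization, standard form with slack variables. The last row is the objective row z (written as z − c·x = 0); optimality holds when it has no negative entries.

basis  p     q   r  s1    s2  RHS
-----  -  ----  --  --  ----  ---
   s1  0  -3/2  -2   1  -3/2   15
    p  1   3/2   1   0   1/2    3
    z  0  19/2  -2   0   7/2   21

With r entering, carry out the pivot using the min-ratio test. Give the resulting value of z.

27

Ratio test on column r — row 1: entry -2 ≤ 0; row 2: 3/1 = 3. Minimum is 3 at row 2 (p leaves); pivot element 1.
Pivot on row 2; the z-row RHS becomes 21 − (-2)·3 = 27.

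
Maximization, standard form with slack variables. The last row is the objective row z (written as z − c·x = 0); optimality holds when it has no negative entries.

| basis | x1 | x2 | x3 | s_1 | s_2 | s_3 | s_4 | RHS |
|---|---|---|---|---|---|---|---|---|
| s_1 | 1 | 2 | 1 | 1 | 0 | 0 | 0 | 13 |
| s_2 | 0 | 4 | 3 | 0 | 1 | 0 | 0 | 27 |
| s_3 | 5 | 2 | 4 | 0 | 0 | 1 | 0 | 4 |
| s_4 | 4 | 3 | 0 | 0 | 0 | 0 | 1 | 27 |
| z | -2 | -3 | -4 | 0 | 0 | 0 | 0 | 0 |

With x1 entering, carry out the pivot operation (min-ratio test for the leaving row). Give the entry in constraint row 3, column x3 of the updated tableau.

Ratio test on column x1 — row 1: 13/1 = 13; row 2: entry 0 ≤ 0; row 3: 4/5 = 4/5; row 4: 27/4 = 27/4. Minimum is 4/5 at row 3 (s_3 leaves); pivot element 5.
Divide row 3 by 5; eliminate column x1 from the other rows.
In the new row 3, the x3 entry is the old entry divided by the pivot: 4/5 = 4/5.

4/5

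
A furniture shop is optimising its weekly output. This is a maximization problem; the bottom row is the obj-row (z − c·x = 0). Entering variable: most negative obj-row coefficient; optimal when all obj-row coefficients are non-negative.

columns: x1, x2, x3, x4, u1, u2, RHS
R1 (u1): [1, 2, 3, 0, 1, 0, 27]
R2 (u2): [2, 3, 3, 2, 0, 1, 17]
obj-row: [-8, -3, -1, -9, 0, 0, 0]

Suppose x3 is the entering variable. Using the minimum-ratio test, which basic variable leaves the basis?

Column x3 entries and ratios — u1: 27/3 = 9; u2: 17/3 = 17/3.
Smallest ratio is 17/3 in the row of u2, so u2 leaves.

u2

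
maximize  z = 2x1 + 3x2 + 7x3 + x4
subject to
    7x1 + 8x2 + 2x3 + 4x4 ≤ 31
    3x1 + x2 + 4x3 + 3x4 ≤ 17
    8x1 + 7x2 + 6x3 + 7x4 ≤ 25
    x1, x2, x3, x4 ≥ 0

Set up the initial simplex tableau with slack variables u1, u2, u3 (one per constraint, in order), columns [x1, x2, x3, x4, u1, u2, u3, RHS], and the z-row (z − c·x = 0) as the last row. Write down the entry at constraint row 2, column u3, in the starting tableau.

Slack u3 belongs to constraint 3; its column is the unit vector e_3, so the entry in row 2 is 0.

0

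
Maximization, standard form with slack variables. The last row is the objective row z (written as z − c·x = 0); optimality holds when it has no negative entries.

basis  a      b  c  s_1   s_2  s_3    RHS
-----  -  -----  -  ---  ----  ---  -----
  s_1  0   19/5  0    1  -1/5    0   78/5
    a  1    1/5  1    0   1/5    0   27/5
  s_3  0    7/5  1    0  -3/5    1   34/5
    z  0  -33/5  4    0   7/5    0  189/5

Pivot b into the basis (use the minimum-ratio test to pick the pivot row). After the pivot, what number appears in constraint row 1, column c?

0

Ratio test on column b — row 1: (78/5)/(19/5) = 78/19; row 2: (27/5)/(1/5) = 27; row 3: (34/5)/(7/5) = 34/7. Minimum is 78/19 at row 1 (s_1 leaves); pivot element 19/5.
Divide row 1 by 19/5; eliminate column b from the other rows.
In the new row 1, the c entry is the old entry divided by the pivot: 0/(19/5) = 0.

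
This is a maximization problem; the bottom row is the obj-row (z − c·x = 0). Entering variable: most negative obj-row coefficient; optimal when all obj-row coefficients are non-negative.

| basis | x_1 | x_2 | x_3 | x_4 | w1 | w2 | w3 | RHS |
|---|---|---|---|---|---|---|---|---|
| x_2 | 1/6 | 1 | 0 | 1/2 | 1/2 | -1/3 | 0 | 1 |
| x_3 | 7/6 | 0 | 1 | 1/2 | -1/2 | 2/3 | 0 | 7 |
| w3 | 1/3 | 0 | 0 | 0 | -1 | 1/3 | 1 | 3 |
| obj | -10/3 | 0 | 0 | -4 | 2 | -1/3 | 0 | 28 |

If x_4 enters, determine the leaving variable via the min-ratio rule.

Column x_4 entries and ratios — x_2: 1/(1/2) = 2; x_3: 7/(1/2) = 14; w3: 0 ≤ 0, skip.
Smallest ratio is 2 in the row of x_2, so x_2 leaves.

x_2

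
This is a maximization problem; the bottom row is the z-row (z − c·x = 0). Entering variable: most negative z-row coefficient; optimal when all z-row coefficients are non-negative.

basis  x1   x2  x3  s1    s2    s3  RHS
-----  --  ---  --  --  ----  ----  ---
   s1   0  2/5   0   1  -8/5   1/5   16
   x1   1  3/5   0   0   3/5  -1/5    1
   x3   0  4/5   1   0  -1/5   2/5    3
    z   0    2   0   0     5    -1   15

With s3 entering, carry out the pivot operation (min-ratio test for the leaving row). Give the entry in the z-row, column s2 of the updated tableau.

Ratio test on column s3 — row 1: 16/(1/5) = 80; row 2: entry -1/5 ≤ 0; row 3: 3/(2/5) = 15/2. Minimum is 15/2 at row 3 (x3 leaves); pivot element 2/5.
Divide row 3 by 2/5; eliminate column s3 from the other rows.
z-row update in column s2: 5 − (-1)·(-1/2) = 9/2.

9/2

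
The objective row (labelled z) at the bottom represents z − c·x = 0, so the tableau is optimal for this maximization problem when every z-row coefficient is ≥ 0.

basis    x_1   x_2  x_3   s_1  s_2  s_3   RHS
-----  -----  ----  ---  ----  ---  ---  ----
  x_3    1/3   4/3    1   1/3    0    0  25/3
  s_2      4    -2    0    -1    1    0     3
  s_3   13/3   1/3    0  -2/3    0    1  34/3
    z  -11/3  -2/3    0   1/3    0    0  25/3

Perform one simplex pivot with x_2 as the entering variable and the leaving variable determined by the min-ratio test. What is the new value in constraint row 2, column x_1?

9/2

Ratio test on column x_2 — row 1: (25/3)/(4/3) = 25/4; row 2: entry -2 ≤ 0; row 3: (34/3)/(1/3) = 34. Minimum is 25/4 at row 1 (x_3 leaves); pivot element 4/3.
Divide row 1 by 4/3; eliminate column x_2 from the other rows.
Row 2 update in column x_1: 4 − (-2)·(1/4) = 9/2.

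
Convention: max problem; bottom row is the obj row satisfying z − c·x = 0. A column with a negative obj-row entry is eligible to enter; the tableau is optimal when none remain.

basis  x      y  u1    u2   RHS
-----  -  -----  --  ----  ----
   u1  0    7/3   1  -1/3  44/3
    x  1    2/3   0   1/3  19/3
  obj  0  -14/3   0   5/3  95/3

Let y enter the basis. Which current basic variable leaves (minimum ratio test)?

u1

Column y entries and ratios — u1: (44/3)/(7/3) = 44/7; x: (19/3)/(2/3) = 19/2.
Smallest ratio is 44/7 in the row of u1, so u1 leaves.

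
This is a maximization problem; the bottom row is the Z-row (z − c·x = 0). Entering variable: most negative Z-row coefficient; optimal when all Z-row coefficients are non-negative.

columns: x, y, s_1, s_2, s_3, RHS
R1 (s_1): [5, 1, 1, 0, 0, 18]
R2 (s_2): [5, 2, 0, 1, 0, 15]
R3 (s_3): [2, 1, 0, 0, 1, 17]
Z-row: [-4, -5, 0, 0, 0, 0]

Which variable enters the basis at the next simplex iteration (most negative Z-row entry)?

y

Negative Z-row entries: x: -4, y: -5.
The most negative is -5 in column y, so y enters.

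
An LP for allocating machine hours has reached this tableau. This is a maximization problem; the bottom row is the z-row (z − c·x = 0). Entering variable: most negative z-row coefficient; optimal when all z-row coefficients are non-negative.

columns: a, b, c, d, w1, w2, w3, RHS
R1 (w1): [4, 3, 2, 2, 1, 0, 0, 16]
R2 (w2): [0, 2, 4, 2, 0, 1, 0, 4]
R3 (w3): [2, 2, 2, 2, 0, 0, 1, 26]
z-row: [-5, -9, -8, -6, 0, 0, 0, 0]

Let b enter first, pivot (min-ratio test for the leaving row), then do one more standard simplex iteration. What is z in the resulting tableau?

Ratio test on column b — row 1: 16/3 = 16/3; row 2: 4/2 = 2; row 3: 26/2 = 13. Minimum is 2 at row 2 (w2 leaves); pivot element 2.
Pivot on row 2; the z-row RHS becomes 0 − (-9)·2 = 18.
Next entering variable (most negative z-row entry -5): a.
Ratio test on column a — row 1: 10/4 = 5/2; row 2: entry 0 ≤ 0; row 3: 22/2 = 11. Minimum is 5/2 at row 1 (w1 leaves); pivot element 4.
After the second pivot the z-row RHS is 18 − (-5)·(5/2) = 61/2.

61/2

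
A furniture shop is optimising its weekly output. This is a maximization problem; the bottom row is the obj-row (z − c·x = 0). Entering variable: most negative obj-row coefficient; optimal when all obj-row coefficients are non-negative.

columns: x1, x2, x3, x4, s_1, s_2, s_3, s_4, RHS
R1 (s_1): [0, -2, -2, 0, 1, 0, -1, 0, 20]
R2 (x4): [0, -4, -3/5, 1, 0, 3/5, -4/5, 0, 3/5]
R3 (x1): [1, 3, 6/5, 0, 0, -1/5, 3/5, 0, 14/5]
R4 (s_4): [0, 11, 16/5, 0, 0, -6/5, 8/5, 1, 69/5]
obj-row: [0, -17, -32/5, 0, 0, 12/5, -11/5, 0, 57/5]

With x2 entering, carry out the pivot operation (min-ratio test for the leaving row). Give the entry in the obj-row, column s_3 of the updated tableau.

Ratio test on column x2 — row 1: entry -2 ≤ 0; row 2: entry -4 ≤ 0; row 3: (14/5)/3 = 14/15; row 4: (69/5)/11 = 69/55. Minimum is 14/15 at row 3 (x1 leaves); pivot element 3.
Divide row 3 by 3; eliminate column x2 from the other rows.
obj-row update in column s_3: -11/5 − (-17)·(1/5) = 6/5.

6/5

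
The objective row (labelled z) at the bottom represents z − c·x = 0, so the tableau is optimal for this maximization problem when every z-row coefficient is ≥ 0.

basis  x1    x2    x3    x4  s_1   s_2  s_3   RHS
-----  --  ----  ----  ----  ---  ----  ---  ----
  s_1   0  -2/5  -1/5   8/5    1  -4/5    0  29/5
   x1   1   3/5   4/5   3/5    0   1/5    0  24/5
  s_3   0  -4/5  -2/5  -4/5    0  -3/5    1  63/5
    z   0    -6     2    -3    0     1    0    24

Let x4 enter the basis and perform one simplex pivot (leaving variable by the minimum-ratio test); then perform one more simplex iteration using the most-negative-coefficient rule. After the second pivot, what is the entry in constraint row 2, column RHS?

7/2

Ratio test on column x4 — row 1: (29/5)/(8/5) = 29/8; row 2: (24/5)/(3/5) = 8; row 3: entry -4/5 ≤ 0. Minimum is 29/8 at row 1 (s_1 leaves); pivot element 8/5.
Divide row 1 by 8/5; eliminate column x4 from the other rows.
Second iteration: most negative z-row entry is -27/4 in column x2, so x2 enters.
Ratio test on column x2 — row 1: entry -1/4 ≤ 0; row 2: (21/8)/(3/4) = 7/2; row 3: entry -1 ≤ 0. Minimum is 7/2 at row 2 (x1 leaves); pivot element 3/4.
Divide row 2 by 3/4; eliminate column x2 from the other rows.
After both pivots, the entry at constraint row 2, column RHS is 7/2.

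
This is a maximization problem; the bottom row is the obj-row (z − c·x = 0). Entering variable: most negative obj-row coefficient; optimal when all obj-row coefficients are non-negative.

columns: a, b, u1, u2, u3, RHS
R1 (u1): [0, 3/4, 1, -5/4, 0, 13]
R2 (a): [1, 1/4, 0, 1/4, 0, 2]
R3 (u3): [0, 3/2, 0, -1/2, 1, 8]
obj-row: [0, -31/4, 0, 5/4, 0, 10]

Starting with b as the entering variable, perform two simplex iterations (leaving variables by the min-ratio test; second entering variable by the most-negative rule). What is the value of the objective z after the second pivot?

54

Ratio test on column b — row 1: 13/(3/4) = 52/3; row 2: 2/(1/4) = 8; row 3: 8/(3/2) = 16/3. Minimum is 16/3 at row 3 (u3 leaves); pivot element 3/2.
Pivot on row 3; the obj-row RHS becomes 10 − (-31/4)·(16/3) = 154/3.
Next entering variable (most negative obj-row entry -4/3): u2.
Ratio test on column u2 — row 1: entry -1 ≤ 0; row 2: (2/3)/(1/3) = 2; row 3: entry -1/3 ≤ 0. Minimum is 2 at row 2 (a leaves); pivot element 1/3.
After the second pivot the obj-row RHS is 154/3 − (-4/3)·2 = 54.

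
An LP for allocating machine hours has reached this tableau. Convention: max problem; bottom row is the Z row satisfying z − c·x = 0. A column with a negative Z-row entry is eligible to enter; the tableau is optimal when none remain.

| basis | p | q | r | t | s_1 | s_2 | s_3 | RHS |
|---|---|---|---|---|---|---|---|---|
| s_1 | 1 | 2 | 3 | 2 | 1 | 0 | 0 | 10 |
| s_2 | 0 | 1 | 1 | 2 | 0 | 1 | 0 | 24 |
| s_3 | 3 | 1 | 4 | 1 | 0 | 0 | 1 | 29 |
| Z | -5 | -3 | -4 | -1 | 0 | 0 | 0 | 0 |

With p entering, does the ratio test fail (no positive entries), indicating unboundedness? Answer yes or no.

no

Column p has positive entries in row(s) 1, 3, so the ratio test bounds it — not unbounded.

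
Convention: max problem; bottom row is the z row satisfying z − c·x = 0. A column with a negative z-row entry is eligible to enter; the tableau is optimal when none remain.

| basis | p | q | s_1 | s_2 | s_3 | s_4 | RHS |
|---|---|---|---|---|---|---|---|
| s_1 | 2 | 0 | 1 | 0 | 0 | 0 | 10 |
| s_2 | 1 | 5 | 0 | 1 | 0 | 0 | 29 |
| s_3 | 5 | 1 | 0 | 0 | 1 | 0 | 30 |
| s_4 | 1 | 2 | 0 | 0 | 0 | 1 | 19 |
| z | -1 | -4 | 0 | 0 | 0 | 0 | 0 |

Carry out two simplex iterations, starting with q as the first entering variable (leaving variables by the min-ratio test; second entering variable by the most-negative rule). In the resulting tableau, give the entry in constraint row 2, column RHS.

Ratio test on column q — row 1: entry 0 ≤ 0; row 2: 29/5 = 29/5; row 3: 30/1 = 30; row 4: 19/2 = 19/2. Minimum is 29/5 at row 2 (s_2 leaves); pivot element 5.
Divide row 2 by 5; eliminate column q from the other rows.
Second iteration: most negative z-row entry is -1/5 in column p, so p enters.
Ratio test on column p — row 1: 10/2 = 5; row 2: (29/5)/(1/5) = 29; row 3: (121/5)/(24/5) = 121/24; row 4: (37/5)/(3/5) = 37/3. Minimum is 5 at row 1 (s_1 leaves); pivot element 2.
Divide row 1 by 2; eliminate column p from the other rows.
After both pivots, the entry at constraint row 2, column RHS is 24/5.

24/5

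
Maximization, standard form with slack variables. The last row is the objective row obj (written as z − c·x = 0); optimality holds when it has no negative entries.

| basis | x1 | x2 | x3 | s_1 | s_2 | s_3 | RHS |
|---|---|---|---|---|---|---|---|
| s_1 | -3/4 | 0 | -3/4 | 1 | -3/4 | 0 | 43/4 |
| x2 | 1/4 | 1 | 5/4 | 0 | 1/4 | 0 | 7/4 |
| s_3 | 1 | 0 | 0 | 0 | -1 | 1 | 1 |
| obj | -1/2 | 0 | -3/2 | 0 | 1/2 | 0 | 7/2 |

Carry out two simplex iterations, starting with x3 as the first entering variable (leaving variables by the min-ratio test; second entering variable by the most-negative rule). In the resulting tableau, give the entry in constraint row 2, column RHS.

6/5

Ratio test on column x3 — row 1: entry -3/4 ≤ 0; row 2: (7/4)/(5/4) = 7/5; row 3: entry 0 ≤ 0. Minimum is 7/5 at row 2 (x2 leaves); pivot element 5/4.
Divide row 2 by 5/4; eliminate column x3 from the other rows.
Second iteration: most negative obj-row entry is -1/5 in column x1, so x1 enters.
Ratio test on column x1 — row 1: entry -3/5 ≤ 0; row 2: (7/5)/(1/5) = 7; row 3: 1/1 = 1. Minimum is 1 at row 3 (s_3 leaves); pivot element 1.
Divide row 3 by 1; eliminate column x1 from the other rows.
After both pivots, the entry at constraint row 2, column RHS is 6/5.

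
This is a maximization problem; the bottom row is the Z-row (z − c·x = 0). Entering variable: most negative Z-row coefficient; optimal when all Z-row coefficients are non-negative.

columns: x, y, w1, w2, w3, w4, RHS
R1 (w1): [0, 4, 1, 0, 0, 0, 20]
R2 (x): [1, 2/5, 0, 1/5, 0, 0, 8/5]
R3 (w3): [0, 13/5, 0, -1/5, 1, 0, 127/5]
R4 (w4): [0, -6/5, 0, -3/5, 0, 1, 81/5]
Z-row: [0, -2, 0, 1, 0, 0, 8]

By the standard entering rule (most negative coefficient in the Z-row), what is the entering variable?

Negative Z-row entries: y: -2.
The most negative is -2 in column y, so y enters.

y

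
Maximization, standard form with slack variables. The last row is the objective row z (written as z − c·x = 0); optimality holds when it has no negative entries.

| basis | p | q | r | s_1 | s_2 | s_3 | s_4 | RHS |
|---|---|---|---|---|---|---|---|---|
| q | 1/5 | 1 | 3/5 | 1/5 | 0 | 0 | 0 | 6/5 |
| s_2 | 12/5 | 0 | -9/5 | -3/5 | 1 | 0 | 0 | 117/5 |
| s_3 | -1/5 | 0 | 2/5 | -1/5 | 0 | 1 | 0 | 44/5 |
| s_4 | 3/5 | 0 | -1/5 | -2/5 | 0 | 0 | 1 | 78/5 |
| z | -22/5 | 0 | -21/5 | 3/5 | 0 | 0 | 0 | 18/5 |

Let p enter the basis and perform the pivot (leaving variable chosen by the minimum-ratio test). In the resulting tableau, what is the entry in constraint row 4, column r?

Ratio test on column p — row 1: (6/5)/(1/5) = 6; row 2: (117/5)/(12/5) = 39/4; row 3: entry -1/5 ≤ 0; row 4: (78/5)/(3/5) = 26. Minimum is 6 at row 1 (q leaves); pivot element 1/5.
Divide row 1 by 1/5; eliminate column p from the other rows.
Row 4 update in column r: -1/5 − (3/5)·3 = -2.

-2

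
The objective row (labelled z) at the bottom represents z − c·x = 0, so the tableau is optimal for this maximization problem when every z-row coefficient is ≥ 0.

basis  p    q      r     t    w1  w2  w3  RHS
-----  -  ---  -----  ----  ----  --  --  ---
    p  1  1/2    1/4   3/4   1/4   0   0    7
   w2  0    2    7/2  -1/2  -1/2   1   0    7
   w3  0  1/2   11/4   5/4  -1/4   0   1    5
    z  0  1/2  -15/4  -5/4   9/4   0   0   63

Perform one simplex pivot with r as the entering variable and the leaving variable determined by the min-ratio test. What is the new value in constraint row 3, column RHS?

Ratio test on column r — row 1: 7/(1/4) = 28; row 2: 7/(7/2) = 2; row 3: 5/(11/4) = 20/11. Minimum is 20/11 at row 3 (w3 leaves); pivot element 11/4.
Divide row 3 by 11/4; eliminate column r from the other rows.
In the new row 3, the RHS entry is the old entry divided by the pivot: 5/(11/4) = 20/11.

20/11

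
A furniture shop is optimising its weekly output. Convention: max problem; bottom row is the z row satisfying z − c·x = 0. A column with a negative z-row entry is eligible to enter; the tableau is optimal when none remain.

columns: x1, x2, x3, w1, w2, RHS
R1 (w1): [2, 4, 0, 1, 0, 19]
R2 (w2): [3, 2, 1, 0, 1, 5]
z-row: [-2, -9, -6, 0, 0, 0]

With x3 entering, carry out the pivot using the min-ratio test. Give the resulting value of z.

30

Ratio test on column x3 — row 1: entry 0 ≤ 0; row 2: 5/1 = 5. Minimum is 5 at row 2 (w2 leaves); pivot element 1.
Pivot on row 2; the z-row RHS becomes 0 − (-6)·5 = 30.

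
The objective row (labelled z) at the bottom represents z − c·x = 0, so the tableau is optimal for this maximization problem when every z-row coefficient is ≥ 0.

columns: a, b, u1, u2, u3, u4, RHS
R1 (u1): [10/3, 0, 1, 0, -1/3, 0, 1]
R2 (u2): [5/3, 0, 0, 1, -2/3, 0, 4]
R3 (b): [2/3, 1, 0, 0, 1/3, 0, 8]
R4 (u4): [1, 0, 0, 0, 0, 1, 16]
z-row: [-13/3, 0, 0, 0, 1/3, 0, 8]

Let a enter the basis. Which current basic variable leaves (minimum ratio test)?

u1

Column a entries and ratios — u1: 1/(10/3) = 3/10; u2: 4/(5/3) = 12/5; b: 8/(2/3) = 12; u4: 16/1 = 16.
Smallest ratio is 3/10 in the row of u1, so u1 leaves.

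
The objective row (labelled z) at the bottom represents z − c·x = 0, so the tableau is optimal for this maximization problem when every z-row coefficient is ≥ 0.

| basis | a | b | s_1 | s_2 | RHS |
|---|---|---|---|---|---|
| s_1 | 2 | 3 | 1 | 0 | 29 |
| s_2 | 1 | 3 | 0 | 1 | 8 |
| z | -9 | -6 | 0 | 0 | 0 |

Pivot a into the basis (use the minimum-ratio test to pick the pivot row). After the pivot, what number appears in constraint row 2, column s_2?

1

Ratio test on column a — row 1: 29/2 = 29/2; row 2: 8/1 = 8. Minimum is 8 at row 2 (s_2 leaves); pivot element 1.
Divide row 2 by 1; eliminate column a from the other rows.
In the new row 2, the s_2 entry is the old entry divided by the pivot: 1/1 = 1.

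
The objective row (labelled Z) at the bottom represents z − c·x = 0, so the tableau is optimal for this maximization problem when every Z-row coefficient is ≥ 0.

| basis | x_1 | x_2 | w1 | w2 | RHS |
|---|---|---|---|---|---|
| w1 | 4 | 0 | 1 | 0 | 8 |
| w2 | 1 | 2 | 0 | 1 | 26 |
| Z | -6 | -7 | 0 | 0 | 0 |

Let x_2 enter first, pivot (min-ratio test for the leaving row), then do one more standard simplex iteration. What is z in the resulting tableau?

96

Ratio test on column x_2 — row 1: entry 0 ≤ 0; row 2: 26/2 = 13. Minimum is 13 at row 2 (w2 leaves); pivot element 2.
Pivot on row 2; the Z-row RHS becomes 0 − (-7)·13 = 91.
Next entering variable (most negative Z-row entry -5/2): x_1.
Ratio test on column x_1 — row 1: 8/4 = 2; row 2: 13/(1/2) = 26. Minimum is 2 at row 1 (w1 leaves); pivot element 4.
After the second pivot the Z-row RHS is 91 − (-5/2)·2 = 96.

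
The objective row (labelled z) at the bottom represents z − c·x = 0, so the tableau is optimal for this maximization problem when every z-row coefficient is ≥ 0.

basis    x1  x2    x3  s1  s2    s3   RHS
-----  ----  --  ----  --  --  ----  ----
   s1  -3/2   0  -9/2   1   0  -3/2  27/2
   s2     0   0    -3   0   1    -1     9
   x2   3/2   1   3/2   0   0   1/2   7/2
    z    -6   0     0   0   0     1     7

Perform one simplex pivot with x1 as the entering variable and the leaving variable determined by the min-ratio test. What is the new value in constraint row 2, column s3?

Ratio test on column x1 — row 1: entry -3/2 ≤ 0; row 2: entry 0 ≤ 0; row 3: (7/2)/(3/2) = 7/3. Minimum is 7/3 at row 3 (x2 leaves); pivot element 3/2.
Divide row 3 by 3/2; eliminate column x1 from the other rows.
Row 2 update in column s3: -1 − 0·(1/3) = -1.

-1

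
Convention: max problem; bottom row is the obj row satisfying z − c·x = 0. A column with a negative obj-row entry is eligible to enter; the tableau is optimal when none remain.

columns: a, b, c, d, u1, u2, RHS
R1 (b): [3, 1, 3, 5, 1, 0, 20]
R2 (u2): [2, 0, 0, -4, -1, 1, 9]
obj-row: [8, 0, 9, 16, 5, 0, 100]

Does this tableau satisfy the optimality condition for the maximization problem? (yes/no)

yes

Every obj-row coefficient is ≥ 0, so the tableau is optimal.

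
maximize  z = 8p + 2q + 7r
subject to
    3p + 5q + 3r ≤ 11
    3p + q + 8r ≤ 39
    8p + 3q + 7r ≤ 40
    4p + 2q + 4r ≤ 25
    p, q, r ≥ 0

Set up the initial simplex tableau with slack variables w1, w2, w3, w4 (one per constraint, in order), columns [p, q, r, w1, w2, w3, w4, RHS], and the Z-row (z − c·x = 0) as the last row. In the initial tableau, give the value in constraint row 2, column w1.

0

Slack w1 belongs to constraint 1; its column is the unit vector e_1, so the entry in row 2 is 0.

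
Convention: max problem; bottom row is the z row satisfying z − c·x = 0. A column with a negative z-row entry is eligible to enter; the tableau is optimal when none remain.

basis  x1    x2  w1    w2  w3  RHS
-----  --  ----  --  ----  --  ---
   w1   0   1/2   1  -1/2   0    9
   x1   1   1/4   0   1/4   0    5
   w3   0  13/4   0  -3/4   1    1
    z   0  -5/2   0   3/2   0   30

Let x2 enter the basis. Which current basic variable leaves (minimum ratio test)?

Column x2 entries and ratios — w1: 9/(1/2) = 18; x1: 5/(1/4) = 20; w3: 1/(13/4) = 4/13.
Smallest ratio is 4/13 in the row of w3, so w3 leaves.

w3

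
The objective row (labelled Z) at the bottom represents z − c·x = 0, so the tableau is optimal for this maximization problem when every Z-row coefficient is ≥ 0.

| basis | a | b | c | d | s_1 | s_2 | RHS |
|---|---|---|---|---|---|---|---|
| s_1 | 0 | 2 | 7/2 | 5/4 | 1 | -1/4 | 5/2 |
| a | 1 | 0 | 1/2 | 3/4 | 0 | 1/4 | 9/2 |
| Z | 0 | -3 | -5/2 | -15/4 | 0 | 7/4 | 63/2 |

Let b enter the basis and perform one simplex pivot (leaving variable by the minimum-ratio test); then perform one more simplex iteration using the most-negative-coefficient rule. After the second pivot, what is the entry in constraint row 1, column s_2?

-1/5

Ratio test on column b — row 1: (5/2)/2 = 5/4; row 2: entry 0 ≤ 0. Minimum is 5/4 at row 1 (s_1 leaves); pivot element 2.
Divide row 1 by 2; eliminate column b from the other rows.
Second iteration: most negative Z-row entry is -15/8 in column d, so d enters.
Ratio test on column d — row 1: (5/4)/(5/8) = 2; row 2: (9/2)/(3/4) = 6. Minimum is 2 at row 1 (b leaves); pivot element 5/8.
Divide row 1 by 5/8; eliminate column d from the other rows.
After both pivots, the entry at constraint row 1, column s_2 is -1/5.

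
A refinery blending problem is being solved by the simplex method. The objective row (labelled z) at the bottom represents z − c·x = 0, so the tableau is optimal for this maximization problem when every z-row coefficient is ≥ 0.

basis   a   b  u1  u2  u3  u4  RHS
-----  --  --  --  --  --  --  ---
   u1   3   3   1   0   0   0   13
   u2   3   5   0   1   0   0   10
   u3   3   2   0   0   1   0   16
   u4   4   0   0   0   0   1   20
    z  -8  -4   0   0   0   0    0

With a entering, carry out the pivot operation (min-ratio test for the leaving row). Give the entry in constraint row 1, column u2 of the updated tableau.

-1

Ratio test on column a — row 1: 13/3 = 13/3; row 2: 10/3 = 10/3; row 3: 16/3 = 16/3; row 4: 20/4 = 5. Minimum is 10/3 at row 2 (u2 leaves); pivot element 3.
Divide row 2 by 3; eliminate column a from the other rows.
Row 1 update in column u2: 0 − 3·(1/3) = -1.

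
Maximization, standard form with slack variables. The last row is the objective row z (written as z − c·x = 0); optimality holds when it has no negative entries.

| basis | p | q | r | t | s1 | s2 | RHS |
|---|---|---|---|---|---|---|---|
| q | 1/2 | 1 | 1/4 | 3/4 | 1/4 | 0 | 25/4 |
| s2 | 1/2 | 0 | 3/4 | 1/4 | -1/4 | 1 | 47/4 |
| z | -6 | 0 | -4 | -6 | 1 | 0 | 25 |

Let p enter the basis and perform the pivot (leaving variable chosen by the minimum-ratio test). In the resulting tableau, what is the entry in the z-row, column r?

Ratio test on column p — row 1: (25/4)/(1/2) = 25/2; row 2: (47/4)/(1/2) = 47/2. Minimum is 25/2 at row 1 (q leaves); pivot element 1/2.
Divide row 1 by 1/2; eliminate column p from the other rows.
z-row update in column r: -4 − (-6)·(1/2) = -1.

-1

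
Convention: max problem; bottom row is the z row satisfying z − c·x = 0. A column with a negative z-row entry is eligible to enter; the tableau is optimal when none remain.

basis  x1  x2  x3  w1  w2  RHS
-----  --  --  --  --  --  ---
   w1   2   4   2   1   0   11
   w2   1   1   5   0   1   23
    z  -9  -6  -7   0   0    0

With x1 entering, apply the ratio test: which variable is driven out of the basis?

w1

Column x1 entries and ratios — w1: 11/2 = 11/2; w2: 23/1 = 23.
Smallest ratio is 11/2 in the row of w1, so w1 leaves.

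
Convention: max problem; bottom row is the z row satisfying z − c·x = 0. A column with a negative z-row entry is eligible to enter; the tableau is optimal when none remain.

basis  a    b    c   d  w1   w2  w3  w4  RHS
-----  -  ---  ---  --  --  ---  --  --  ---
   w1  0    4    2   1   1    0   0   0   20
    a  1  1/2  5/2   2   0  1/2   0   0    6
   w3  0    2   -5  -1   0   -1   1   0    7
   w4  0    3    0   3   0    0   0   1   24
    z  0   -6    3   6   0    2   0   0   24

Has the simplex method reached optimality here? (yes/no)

no

The z-row has a negative entry -6 in column b, so it is not optimal.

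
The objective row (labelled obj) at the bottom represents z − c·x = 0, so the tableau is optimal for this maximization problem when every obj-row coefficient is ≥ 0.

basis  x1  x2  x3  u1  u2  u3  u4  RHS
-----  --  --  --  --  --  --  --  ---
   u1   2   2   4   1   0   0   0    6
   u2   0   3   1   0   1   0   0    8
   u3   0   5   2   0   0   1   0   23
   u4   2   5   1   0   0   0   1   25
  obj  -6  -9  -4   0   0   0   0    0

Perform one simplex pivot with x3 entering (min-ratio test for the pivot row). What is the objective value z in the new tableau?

6

Ratio test on column x3 — row 1: 6/4 = 3/2; row 2: 8/1 = 8; row 3: 23/2 = 23/2; row 4: 25/1 = 25. Minimum is 3/2 at row 1 (u1 leaves); pivot element 4.
Pivot on row 1; the obj-row RHS becomes 0 − (-4)·(3/2) = 6.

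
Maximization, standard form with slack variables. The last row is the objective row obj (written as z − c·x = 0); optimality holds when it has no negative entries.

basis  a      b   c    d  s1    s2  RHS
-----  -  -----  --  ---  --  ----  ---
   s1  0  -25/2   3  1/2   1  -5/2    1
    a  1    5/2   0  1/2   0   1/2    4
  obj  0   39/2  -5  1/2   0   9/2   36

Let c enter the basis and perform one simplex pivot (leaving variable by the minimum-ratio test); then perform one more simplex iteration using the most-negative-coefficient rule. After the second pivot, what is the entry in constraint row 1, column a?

Ratio test on column c — row 1: 1/3 = 1/3; row 2: entry 0 ≤ 0. Minimum is 1/3 at row 1 (s1 leaves); pivot element 3.
Divide row 1 by 3; eliminate column c from the other rows.
Second iteration: most negative obj-row entry is -4/3 in column b, so b enters.
Ratio test on column b — row 1: entry -25/6 ≤ 0; row 2: 4/(5/2) = 8/5. Minimum is 8/5 at row 2 (a leaves); pivot element 5/2.
Divide row 2 by 5/2; eliminate column b from the other rows.
After both pivots, the entry at constraint row 1, column a is 5/3.

5/3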